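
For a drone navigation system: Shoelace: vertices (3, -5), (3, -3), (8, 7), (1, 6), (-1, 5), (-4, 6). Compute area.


Shoelace sum: (3*(-3) - 3*(-5)) + (3*7 - 8*(-3)) + (8*6 - 1*7) + (1*5 - (-1)*6) + ((-1)*6 - (-4)*5) + ((-4)*(-5) - 3*6)
= 119
Area = |119|/2 = 59.5

59.5


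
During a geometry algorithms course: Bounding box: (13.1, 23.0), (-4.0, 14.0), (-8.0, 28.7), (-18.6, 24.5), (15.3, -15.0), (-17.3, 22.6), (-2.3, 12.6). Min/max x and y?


x range: [-18.6, 15.3]
y range: [-15, 28.7]
Bounding box: (-18.6,-15) to (15.3,28.7)

(-18.6,-15) to (15.3,28.7)


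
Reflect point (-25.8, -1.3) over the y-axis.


Reflection over y-axis: (x,y) -> (-x,y)
(-25.8, -1.3) -> (25.8, -1.3)

(25.8, -1.3)


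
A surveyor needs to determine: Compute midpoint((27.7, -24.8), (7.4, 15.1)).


M = ((27.7+7.4)/2, ((-24.8)+15.1)/2)
= (17.55, -4.85)

(17.55, -4.85)


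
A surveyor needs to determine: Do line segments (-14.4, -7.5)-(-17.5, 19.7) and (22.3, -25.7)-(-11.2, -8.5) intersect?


Cross products: d1=21.54, d2=-836.34, d3=-941.82, d4=-83.94
d1*d2 < 0 and d3*d4 < 0? no

No, they don't intersect


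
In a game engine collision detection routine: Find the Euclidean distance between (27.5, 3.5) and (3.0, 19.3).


dx=-24.5, dy=15.8
d^2 = (-24.5)^2 + 15.8^2 = 849.89
d = sqrt(849.89) = 29.1529

29.1529


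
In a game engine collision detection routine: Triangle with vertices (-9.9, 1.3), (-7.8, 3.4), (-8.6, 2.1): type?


Side lengths squared: AB^2=8.82, BC^2=2.33, CA^2=2.33
Sorted: [2.33, 2.33, 8.82]
By sides: Isosceles, By angles: Obtuse

Isosceles, Obtuse


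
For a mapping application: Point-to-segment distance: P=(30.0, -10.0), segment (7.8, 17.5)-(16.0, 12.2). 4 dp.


Project P onto AB: t = 1 (clamped to [0,1])
Closest point on segment: (16, 12.2)
Distance: 26.2458

26.2458


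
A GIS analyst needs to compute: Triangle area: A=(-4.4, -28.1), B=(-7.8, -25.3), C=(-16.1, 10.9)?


Area = |x_A(y_B-y_C) + x_B(y_C-y_A) + x_C(y_A-y_B)|/2
= |159.28 + (-304.2) + 45.08|/2
= 99.84/2 = 49.92

49.92


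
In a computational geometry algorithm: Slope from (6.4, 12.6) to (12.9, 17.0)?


slope = (y2-y1)/(x2-x1) = (17-12.6)/(12.9-6.4) = 4.4/6.5 = 0.6769

0.6769


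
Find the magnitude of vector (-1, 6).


|u| = sqrt((-1)^2 + 6^2) = sqrt(37) = 6.0828

6.0828


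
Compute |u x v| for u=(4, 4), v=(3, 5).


|u x v| = |4*5 - 4*3|
= |20 - 12| = 8

8


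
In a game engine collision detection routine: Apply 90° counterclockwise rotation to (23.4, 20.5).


90° CCW: (x,y) -> (-y, x)
(23.4,20.5) -> (-20.5, 23.4)

(-20.5, 23.4)


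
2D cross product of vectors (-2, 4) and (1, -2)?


u x v = u_x*v_y - u_y*v_x = (-2)*(-2) - 4*1
= 4 - 4 = 0

0


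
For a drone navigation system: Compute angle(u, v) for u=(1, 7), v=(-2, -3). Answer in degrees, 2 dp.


u.v = -23, |u| = sqrt(50) = 7.0711, |v| = sqrt(13) = 3.6056
cos(theta) = u.v/(|u||v|) = -23/sqrt(650) = -0.902134
theta = acos(-0.902134) = 154.44 degrees

154.44 degrees


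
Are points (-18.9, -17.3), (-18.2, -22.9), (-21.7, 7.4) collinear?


Cross product: ((-18.2)-(-18.9))*(7.4-(-17.3)) - ((-22.9)-(-17.3))*((-21.7)-(-18.9))
= 1.61

No, not collinear


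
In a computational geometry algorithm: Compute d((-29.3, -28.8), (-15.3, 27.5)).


dx=14, dy=56.3
d^2 = 14^2 + 56.3^2 = 3365.69
d = sqrt(3365.69) = 58.0146

58.0146


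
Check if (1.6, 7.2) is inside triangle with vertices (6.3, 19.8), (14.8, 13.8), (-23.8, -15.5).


Cross products: AB x AP = -135.3, BC x BP = -132, CA x CP = -213.35
All same sign? yes

Yes, inside


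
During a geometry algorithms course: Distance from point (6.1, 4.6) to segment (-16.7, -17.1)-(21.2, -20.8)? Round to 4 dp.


Project P onto AB: t = 0.5405 (clamped to [0,1])
Closest point on segment: (3.7863, -19.1)
Distance: 23.8127

23.8127


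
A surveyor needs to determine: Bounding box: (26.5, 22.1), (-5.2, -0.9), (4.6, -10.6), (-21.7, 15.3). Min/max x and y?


x range: [-21.7, 26.5]
y range: [-10.6, 22.1]
Bounding box: (-21.7,-10.6) to (26.5,22.1)

(-21.7,-10.6) to (26.5,22.1)


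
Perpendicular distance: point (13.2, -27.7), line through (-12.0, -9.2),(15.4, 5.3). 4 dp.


|cross product| = 872.3
|line direction| = sqrt(961.01) = 31.0002
Distance = 872.3/sqrt(961.01) = 28.1386

28.1386


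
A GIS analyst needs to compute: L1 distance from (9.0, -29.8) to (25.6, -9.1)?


|9-25.6| + |(-29.8)-(-9.1)| = 16.6 + 20.7 = 37.3

37.3


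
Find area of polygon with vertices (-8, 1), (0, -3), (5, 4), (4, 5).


Shoelace sum: ((-8)*(-3) - 0*1) + (0*4 - 5*(-3)) + (5*5 - 4*4) + (4*1 - (-8)*5)
= 92
Area = |92|/2 = 46

46


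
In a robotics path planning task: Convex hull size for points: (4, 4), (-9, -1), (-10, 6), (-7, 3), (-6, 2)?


Convex hull vertices (CCW): (-10, 6), (-9, -1), (4, 4)
Count = 3

3


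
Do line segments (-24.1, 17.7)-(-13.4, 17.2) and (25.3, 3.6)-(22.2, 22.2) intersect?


Cross products: d1=875.13, d2=677.66, d3=-126.17, d4=71.3
d1*d2 < 0 and d3*d4 < 0? no

No, they don't intersect


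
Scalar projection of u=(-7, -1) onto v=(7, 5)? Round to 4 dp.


u.v = -54, |v| = sqrt(74) = 8.6023
Scalar projection = u.v / |v| = -54 / sqrt(74) = -6.2774

-6.2774


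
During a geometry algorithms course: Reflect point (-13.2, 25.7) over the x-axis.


Reflection over x-axis: (x,y) -> (x,-y)
(-13.2, 25.7) -> (-13.2, -25.7)

(-13.2, -25.7)


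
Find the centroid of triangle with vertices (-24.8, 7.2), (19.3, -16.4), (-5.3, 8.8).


Centroid = ((x_A+x_B+x_C)/3, (y_A+y_B+y_C)/3)
= (((-24.8)+19.3+(-5.3))/3, (7.2+(-16.4)+8.8)/3)
= (-3.6, -0.1333)

(-3.6, -0.1333)


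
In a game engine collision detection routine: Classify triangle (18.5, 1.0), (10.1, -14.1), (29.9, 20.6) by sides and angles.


Side lengths squared: AB^2=298.57, BC^2=1596.13, CA^2=514.12
Sorted: [298.57, 514.12, 1596.13]
By sides: Scalene, By angles: Obtuse

Scalene, Obtuse


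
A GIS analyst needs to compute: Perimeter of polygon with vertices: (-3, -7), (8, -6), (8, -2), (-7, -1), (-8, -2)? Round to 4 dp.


Sides: (-3, -7)->(8, -6): sqrt(122) = 11.045361, (8, -6)->(8, -2): sqrt(16) = 4, (8, -2)->(-7, -1): sqrt(226) = 15.033296, (-7, -1)->(-8, -2): sqrt(2) = 1.414214, (-8, -2)->(-3, -7): sqrt(50) = 7.071068
Sum = 38.563939
Perimeter = 38.5639

38.5639


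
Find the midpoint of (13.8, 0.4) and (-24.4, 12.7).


M = ((13.8+(-24.4))/2, (0.4+12.7)/2)
= (-5.3, 6.55)

(-5.3, 6.55)


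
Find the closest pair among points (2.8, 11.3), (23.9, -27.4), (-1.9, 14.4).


d(P0,P1) = 44.0783, d(P0,P2) = 5.6303, d(P1,P2) = 49.1211
Closest: P0 and P2

Closest pair: (2.8, 11.3) and (-1.9, 14.4), distance = 5.6303


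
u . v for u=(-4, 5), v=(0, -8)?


u . v = u_x*v_x + u_y*v_y = (-4)*0 + 5*(-8)
= 0 + (-40) = -40

-40


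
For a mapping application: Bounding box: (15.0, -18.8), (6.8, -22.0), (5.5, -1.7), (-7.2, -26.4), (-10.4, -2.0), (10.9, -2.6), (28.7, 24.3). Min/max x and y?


x range: [-10.4, 28.7]
y range: [-26.4, 24.3]
Bounding box: (-10.4,-26.4) to (28.7,24.3)

(-10.4,-26.4) to (28.7,24.3)


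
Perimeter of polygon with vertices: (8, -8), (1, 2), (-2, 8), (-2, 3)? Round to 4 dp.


Sides: (8, -8)->(1, 2): sqrt(149) = 12.206556, (1, 2)->(-2, 8): sqrt(45) = 6.708204, (-2, 8)->(-2, 3): sqrt(25) = 5, (-2, 3)->(8, -8): sqrt(221) = 14.866069
Sum = 38.780829
Perimeter = 38.7808

38.7808


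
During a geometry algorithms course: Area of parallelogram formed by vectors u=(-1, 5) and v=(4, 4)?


|u x v| = |(-1)*4 - 5*4|
= |(-4) - 20| = 24

24


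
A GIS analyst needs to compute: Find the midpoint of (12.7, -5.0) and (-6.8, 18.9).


M = ((12.7+(-6.8))/2, ((-5)+18.9)/2)
= (2.95, 6.95)

(2.95, 6.95)


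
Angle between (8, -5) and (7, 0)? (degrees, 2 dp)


u.v = 56, |u| = sqrt(89) = 9.434, |v| = sqrt(49) = 7
cos(theta) = u.v/(|u||v|) = 56/sqrt(4361) = 0.847998
theta = acos(0.847998) = 32.01 degrees

32.01 degrees


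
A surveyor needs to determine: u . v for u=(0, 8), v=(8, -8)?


u . v = u_x*v_x + u_y*v_y = 0*8 + 8*(-8)
= 0 + (-64) = -64

-64


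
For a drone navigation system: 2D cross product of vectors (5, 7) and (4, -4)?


u x v = u_x*v_y - u_y*v_x = 5*(-4) - 7*4
= (-20) - 28 = -48

-48


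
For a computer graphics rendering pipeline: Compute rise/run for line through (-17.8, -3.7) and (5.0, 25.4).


slope = (y2-y1)/(x2-x1) = (25.4-(-3.7))/(5-(-17.8)) = 29.1/22.8 = 1.2763

1.2763


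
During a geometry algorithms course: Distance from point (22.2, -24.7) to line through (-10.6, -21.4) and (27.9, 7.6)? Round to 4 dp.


|cross product| = 1078.25
|line direction| = sqrt(2323.25) = 48.2001
Distance = 1078.25/sqrt(2323.25) = 22.3703

22.3703


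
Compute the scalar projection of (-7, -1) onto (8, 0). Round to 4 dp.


u.v = -56, |v| = sqrt(64) = 8
Scalar projection = u.v / |v| = -56 / sqrt(64) = -7

-7


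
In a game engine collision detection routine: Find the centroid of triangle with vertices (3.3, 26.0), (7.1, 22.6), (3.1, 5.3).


Centroid = ((x_A+x_B+x_C)/3, (y_A+y_B+y_C)/3)
= ((3.3+7.1+3.1)/3, (26+22.6+5.3)/3)
= (4.5, 17.9667)

(4.5, 17.9667)


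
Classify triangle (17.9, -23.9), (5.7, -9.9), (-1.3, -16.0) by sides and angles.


Side lengths squared: AB^2=344.84, BC^2=86.21, CA^2=431.05
Sorted: [86.21, 344.84, 431.05]
By sides: Scalene, By angles: Right

Scalene, Right


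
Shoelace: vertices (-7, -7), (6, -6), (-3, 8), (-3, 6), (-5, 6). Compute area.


Shoelace sum: ((-7)*(-6) - 6*(-7)) + (6*8 - (-3)*(-6)) + ((-3)*6 - (-3)*8) + ((-3)*6 - (-5)*6) + ((-5)*(-7) - (-7)*6)
= 209
Area = |209|/2 = 104.5

104.5


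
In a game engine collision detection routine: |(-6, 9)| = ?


|u| = sqrt((-6)^2 + 9^2) = sqrt(117) = 10.8167

10.8167


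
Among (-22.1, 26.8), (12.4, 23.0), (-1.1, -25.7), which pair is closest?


d(P0,P1) = 34.7086, d(P0,P2) = 56.5442, d(P1,P2) = 50.5365
Closest: P0 and P1

Closest pair: (-22.1, 26.8) and (12.4, 23.0), distance = 34.7086


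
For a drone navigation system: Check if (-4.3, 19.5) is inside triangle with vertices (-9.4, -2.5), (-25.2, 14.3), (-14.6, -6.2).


Cross products: AB x AP = -433.28, BC x BP = 483.57, CA x CP = 95.53
All same sign? no

No, outside


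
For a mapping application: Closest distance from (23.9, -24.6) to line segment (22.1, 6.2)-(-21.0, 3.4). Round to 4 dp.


Project P onto AB: t = 0.0046 (clamped to [0,1])
Closest point on segment: (21.8999, 6.187)
Distance: 30.8519

30.8519


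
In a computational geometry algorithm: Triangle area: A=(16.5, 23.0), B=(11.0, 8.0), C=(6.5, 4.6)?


Area = |x_A(y_B-y_C) + x_B(y_C-y_A) + x_C(y_A-y_B)|/2
= |56.1 + (-202.4) + 97.5|/2
= 48.8/2 = 24.4

24.4


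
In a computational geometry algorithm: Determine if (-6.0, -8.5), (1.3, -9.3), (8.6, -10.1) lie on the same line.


Cross product: (1.3-(-6))*((-10.1)-(-8.5)) - ((-9.3)-(-8.5))*(8.6-(-6))
= 0

Yes, collinear


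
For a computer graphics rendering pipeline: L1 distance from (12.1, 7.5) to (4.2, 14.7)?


|12.1-4.2| + |7.5-14.7| = 7.9 + 7.2 = 15.1

15.1


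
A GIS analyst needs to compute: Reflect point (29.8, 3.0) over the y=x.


Reflection over y=x: (x,y) -> (y,x)
(29.8, 3) -> (3, 29.8)

(3, 29.8)


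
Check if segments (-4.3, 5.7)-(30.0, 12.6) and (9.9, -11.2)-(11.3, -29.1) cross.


Cross products: d1=-230.52, d2=393.11, d3=-677.65, d4=-1301.28
d1*d2 < 0 and d3*d4 < 0? no

No, they don't intersect


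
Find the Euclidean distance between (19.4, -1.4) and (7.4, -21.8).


dx=-12, dy=-20.4
d^2 = (-12)^2 + (-20.4)^2 = 560.16
d = sqrt(560.16) = 23.6677

23.6677


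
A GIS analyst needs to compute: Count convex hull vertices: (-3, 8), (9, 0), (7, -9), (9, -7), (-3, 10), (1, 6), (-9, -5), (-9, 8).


Convex hull vertices (CCW): (-9, -5), (7, -9), (9, -7), (9, 0), (-3, 10), (-9, 8)
Count = 6

6


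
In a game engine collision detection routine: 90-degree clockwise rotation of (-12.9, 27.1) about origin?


90° CW: (x,y) -> (y, -x)
(-12.9,27.1) -> (27.1, 12.9)

(27.1, 12.9)


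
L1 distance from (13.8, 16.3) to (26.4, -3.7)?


|13.8-26.4| + |16.3-(-3.7)| = 12.6 + 20 = 32.6

32.6


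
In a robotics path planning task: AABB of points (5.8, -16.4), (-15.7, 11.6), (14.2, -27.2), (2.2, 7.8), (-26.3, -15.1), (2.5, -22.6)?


x range: [-26.3, 14.2]
y range: [-27.2, 11.6]
Bounding box: (-26.3,-27.2) to (14.2,11.6)

(-26.3,-27.2) to (14.2,11.6)


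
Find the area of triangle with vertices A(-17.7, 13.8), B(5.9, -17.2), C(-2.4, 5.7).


Area = |x_A(y_B-y_C) + x_B(y_C-y_A) + x_C(y_A-y_B)|/2
= |405.33 + (-47.79) + (-74.4)|/2
= 283.14/2 = 141.57

141.57


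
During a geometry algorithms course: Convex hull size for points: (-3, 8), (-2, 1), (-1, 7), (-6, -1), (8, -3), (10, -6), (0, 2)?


Convex hull vertices (CCW): (-6, -1), (10, -6), (8, -3), (-1, 7), (-3, 8)
Count = 5

5


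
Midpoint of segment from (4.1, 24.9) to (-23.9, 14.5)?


M = ((4.1+(-23.9))/2, (24.9+14.5)/2)
= (-9.9, 19.7)

(-9.9, 19.7)


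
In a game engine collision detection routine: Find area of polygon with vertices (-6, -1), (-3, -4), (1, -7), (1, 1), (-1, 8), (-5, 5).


Shoelace sum: ((-6)*(-4) - (-3)*(-1)) + ((-3)*(-7) - 1*(-4)) + (1*1 - 1*(-7)) + (1*8 - (-1)*1) + ((-1)*5 - (-5)*8) + ((-5)*(-1) - (-6)*5)
= 133
Area = |133|/2 = 66.5

66.5


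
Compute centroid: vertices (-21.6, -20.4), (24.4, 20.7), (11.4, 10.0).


Centroid = ((x_A+x_B+x_C)/3, (y_A+y_B+y_C)/3)
= (((-21.6)+24.4+11.4)/3, ((-20.4)+20.7+10)/3)
= (4.7333, 3.4333)

(4.7333, 3.4333)


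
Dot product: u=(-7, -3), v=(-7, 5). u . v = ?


u . v = u_x*v_x + u_y*v_y = (-7)*(-7) + (-3)*5
= 49 + (-15) = 34

34


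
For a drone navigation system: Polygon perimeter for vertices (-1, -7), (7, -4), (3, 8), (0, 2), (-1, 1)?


Sides: (-1, -7)->(7, -4): sqrt(73) = 8.544004, (7, -4)->(3, 8): sqrt(160) = 12.649111, (3, 8)->(0, 2): sqrt(45) = 6.708204, (0, 2)->(-1, 1): sqrt(2) = 1.414214, (-1, 1)->(-1, -7): sqrt(64) = 8
Sum = 37.315533
Perimeter = 37.3155

37.3155


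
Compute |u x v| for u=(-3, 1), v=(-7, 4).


|u x v| = |(-3)*4 - 1*(-7)|
= |(-12) - (-7)| = 5

5


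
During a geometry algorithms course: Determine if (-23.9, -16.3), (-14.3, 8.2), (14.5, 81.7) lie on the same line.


Cross product: ((-14.3)-(-23.9))*(81.7-(-16.3)) - (8.2-(-16.3))*(14.5-(-23.9))
= 0

Yes, collinear


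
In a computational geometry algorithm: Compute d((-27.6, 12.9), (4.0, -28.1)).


dx=31.6, dy=-41
d^2 = 31.6^2 + (-41)^2 = 2679.56
d = sqrt(2679.56) = 51.7645

51.7645


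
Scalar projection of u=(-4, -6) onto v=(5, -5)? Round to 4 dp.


u.v = 10, |v| = sqrt(50) = 7.0711
Scalar projection = u.v / |v| = 10 / sqrt(50) = 1.4142

1.4142


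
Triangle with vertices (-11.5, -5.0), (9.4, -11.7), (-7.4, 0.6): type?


Side lengths squared: AB^2=481.7, BC^2=433.53, CA^2=48.17
Sorted: [48.17, 433.53, 481.7]
By sides: Scalene, By angles: Right

Scalene, Right


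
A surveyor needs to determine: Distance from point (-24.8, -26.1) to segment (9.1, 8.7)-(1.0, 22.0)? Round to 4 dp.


Project P onto AB: t = 0 (clamped to [0,1])
Closest point on segment: (9.1, 8.7)
Distance: 48.5824

48.5824


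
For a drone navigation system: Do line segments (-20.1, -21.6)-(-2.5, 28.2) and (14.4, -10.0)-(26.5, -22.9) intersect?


Cross products: d1=-585.41, d2=244.21, d3=-1513.94, d4=-2343.56
d1*d2 < 0 and d3*d4 < 0? no

No, they don't intersect


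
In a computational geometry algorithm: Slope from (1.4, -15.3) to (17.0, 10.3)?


slope = (y2-y1)/(x2-x1) = (10.3-(-15.3))/(17-1.4) = 25.6/15.6 = 1.641

1.641


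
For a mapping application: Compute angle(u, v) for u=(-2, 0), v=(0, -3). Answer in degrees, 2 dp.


u.v = 0, |u| = sqrt(4) = 2, |v| = sqrt(9) = 3
cos(theta) = u.v/(|u||v|) = 0/sqrt(36) = 0
theta = acos(0) = 90 degrees

90 degrees


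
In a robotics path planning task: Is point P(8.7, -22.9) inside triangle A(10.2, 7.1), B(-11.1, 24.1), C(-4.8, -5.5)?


Cross products: AB x AP = 664.5, BC x BP = 289.98, CA x CP = -431.1
All same sign? no

No, outside


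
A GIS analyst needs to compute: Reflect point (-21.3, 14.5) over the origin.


Reflection over origin: (x,y) -> (-x,-y)
(-21.3, 14.5) -> (21.3, -14.5)

(21.3, -14.5)


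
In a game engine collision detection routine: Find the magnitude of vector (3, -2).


|u| = sqrt(3^2 + (-2)^2) = sqrt(13) = 3.6056

3.6056


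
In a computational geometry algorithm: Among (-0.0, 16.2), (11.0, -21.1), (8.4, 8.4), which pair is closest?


d(P0,P1) = 38.8882, d(P0,P2) = 11.463, d(P1,P2) = 29.6144
Closest: P0 and P2

Closest pair: (-0.0, 16.2) and (8.4, 8.4), distance = 11.463


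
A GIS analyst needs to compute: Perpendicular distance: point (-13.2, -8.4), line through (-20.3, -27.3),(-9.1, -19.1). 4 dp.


|cross product| = 153.46
|line direction| = sqrt(192.68) = 13.8809
Distance = 153.46/sqrt(192.68) = 11.0555

11.0555


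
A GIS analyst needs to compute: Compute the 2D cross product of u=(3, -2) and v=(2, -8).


u x v = u_x*v_y - u_y*v_x = 3*(-8) - (-2)*2
= (-24) - (-4) = -20

-20


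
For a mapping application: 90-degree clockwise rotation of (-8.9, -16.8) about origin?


90° CW: (x,y) -> (y, -x)
(-8.9,-16.8) -> (-16.8, 8.9)

(-16.8, 8.9)


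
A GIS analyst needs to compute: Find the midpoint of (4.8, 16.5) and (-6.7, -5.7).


M = ((4.8+(-6.7))/2, (16.5+(-5.7))/2)
= (-0.95, 5.4)

(-0.95, 5.4)


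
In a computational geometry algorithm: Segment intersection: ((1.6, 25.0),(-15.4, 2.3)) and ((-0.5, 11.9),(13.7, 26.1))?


Cross products: d1=156.2, d2=75.26, d3=175.03, d4=255.97
d1*d2 < 0 and d3*d4 < 0? no

No, they don't intersect


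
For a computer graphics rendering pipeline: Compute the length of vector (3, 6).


|u| = sqrt(3^2 + 6^2) = sqrt(45) = 6.7082

6.7082


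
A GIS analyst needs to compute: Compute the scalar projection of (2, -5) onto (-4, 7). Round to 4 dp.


u.v = -43, |v| = sqrt(65) = 8.0623
Scalar projection = u.v / |v| = -43 / sqrt(65) = -5.3335

-5.3335


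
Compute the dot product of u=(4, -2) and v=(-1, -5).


u . v = u_x*v_x + u_y*v_y = 4*(-1) + (-2)*(-5)
= (-4) + 10 = 6

6


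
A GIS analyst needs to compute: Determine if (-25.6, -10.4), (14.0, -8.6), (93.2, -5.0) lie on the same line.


Cross product: (14-(-25.6))*((-5)-(-10.4)) - ((-8.6)-(-10.4))*(93.2-(-25.6))
= 0

Yes, collinear


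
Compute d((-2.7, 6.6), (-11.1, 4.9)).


dx=-8.4, dy=-1.7
d^2 = (-8.4)^2 + (-1.7)^2 = 73.45
d = sqrt(73.45) = 8.5703

8.5703


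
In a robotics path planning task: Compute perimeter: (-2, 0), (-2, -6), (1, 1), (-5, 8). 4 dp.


Sides: (-2, 0)->(-2, -6): sqrt(36) = 6, (-2, -6)->(1, 1): sqrt(58) = 7.615773, (1, 1)->(-5, 8): sqrt(85) = 9.219544, (-5, 8)->(-2, 0): sqrt(73) = 8.544004
Sum = 31.379321
Perimeter = 31.3793

31.3793


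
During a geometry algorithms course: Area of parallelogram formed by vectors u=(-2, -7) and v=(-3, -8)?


|u x v| = |(-2)*(-8) - (-7)*(-3)|
= |16 - 21| = 5

5


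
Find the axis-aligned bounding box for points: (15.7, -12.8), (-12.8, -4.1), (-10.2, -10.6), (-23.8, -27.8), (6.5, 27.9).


x range: [-23.8, 15.7]
y range: [-27.8, 27.9]
Bounding box: (-23.8,-27.8) to (15.7,27.9)

(-23.8,-27.8) to (15.7,27.9)


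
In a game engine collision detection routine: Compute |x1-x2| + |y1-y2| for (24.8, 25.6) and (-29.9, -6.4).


|24.8-(-29.9)| + |25.6-(-6.4)| = 54.7 + 32 = 86.7

86.7


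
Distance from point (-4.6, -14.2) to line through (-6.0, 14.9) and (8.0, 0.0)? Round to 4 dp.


|cross product| = 386.54
|line direction| = sqrt(418.01) = 20.4453
Distance = 386.54/sqrt(418.01) = 18.9061

18.9061


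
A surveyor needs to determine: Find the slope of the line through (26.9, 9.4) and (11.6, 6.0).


slope = (y2-y1)/(x2-x1) = (6-9.4)/(11.6-26.9) = (-3.4)/(-15.3) = 0.2222

0.2222


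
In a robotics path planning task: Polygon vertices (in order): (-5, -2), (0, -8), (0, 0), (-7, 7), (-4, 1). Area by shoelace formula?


Shoelace sum: ((-5)*(-8) - 0*(-2)) + (0*0 - 0*(-8)) + (0*7 - (-7)*0) + ((-7)*1 - (-4)*7) + ((-4)*(-2) - (-5)*1)
= 74
Area = |74|/2 = 37

37


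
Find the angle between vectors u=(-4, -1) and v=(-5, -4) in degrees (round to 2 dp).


u.v = 24, |u| = sqrt(17) = 4.1231, |v| = sqrt(41) = 6.4031
cos(theta) = u.v/(|u||v|) = 24/sqrt(697) = 0.909065
theta = acos(0.909065) = 24.62 degrees

24.62 degrees


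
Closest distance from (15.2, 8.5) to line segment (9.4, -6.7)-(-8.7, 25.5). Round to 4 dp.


Project P onto AB: t = 0.2818 (clamped to [0,1])
Closest point on segment: (4.3, 2.373)
Distance: 12.504

12.504


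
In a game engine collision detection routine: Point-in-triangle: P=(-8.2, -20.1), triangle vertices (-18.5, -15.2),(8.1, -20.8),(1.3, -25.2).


Cross products: AB x AP = -72.66, BC x BP = -76.48, CA x CP = -5.98
All same sign? yes

Yes, inside


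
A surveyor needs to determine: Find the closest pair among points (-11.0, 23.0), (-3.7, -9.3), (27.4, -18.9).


d(P0,P1) = 33.1146, d(P0,P2) = 56.8346, d(P1,P2) = 32.548
Closest: P1 and P2

Closest pair: (-3.7, -9.3) and (27.4, -18.9), distance = 32.548


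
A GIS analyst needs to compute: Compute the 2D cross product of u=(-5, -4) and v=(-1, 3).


u x v = u_x*v_y - u_y*v_x = (-5)*3 - (-4)*(-1)
= (-15) - 4 = -19

-19


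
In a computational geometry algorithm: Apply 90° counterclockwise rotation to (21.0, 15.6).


90° CCW: (x,y) -> (-y, x)
(21,15.6) -> (-15.6, 21)

(-15.6, 21)


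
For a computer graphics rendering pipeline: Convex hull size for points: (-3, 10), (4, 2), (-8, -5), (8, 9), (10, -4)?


Convex hull vertices (CCW): (-8, -5), (10, -4), (8, 9), (-3, 10)
Count = 4

4


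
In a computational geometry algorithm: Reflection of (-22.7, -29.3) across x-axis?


Reflection over x-axis: (x,y) -> (x,-y)
(-22.7, -29.3) -> (-22.7, 29.3)

(-22.7, 29.3)


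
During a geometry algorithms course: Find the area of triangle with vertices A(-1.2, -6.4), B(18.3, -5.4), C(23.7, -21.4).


Area = |x_A(y_B-y_C) + x_B(y_C-y_A) + x_C(y_A-y_B)|/2
= |(-19.2) + (-274.5) + (-23.7)|/2
= 317.4/2 = 158.7

158.7


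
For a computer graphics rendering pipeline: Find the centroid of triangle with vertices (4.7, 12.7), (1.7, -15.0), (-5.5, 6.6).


Centroid = ((x_A+x_B+x_C)/3, (y_A+y_B+y_C)/3)
= ((4.7+1.7+(-5.5))/3, (12.7+(-15)+6.6)/3)
= (0.3, 1.4333)

(0.3, 1.4333)


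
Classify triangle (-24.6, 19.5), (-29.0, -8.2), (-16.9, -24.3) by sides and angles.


Side lengths squared: AB^2=786.65, BC^2=405.62, CA^2=1977.73
Sorted: [405.62, 786.65, 1977.73]
By sides: Scalene, By angles: Obtuse

Scalene, Obtuse


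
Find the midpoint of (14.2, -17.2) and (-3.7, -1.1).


M = ((14.2+(-3.7))/2, ((-17.2)+(-1.1))/2)
= (5.25, -9.15)

(5.25, -9.15)


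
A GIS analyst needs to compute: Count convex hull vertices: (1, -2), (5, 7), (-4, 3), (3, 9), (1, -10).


Convex hull vertices (CCW): (-4, 3), (1, -10), (5, 7), (3, 9)
Count = 4

4


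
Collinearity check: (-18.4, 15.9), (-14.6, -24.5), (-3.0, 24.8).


Cross product: ((-14.6)-(-18.4))*(24.8-15.9) - ((-24.5)-15.9)*((-3)-(-18.4))
= 655.98

No, not collinear


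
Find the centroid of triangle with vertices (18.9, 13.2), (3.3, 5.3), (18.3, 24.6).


Centroid = ((x_A+x_B+x_C)/3, (y_A+y_B+y_C)/3)
= ((18.9+3.3+18.3)/3, (13.2+5.3+24.6)/3)
= (13.5, 14.3667)

(13.5, 14.3667)


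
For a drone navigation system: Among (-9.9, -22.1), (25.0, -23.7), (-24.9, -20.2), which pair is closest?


d(P0,P1) = 34.9367, d(P0,P2) = 15.1199, d(P1,P2) = 50.0226
Closest: P0 and P2

Closest pair: (-9.9, -22.1) and (-24.9, -20.2), distance = 15.1199


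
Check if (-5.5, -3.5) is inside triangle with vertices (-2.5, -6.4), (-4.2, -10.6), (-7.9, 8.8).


Cross products: AB x AP = -17.53, BC x BP = -1.05, CA x CP = -29.94
All same sign? yes

Yes, inside


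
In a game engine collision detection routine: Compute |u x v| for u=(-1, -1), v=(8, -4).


|u x v| = |(-1)*(-4) - (-1)*8|
= |4 - (-8)| = 12

12


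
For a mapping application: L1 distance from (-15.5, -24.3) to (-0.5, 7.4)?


|(-15.5)-(-0.5)| + |(-24.3)-7.4| = 15 + 31.7 = 46.7

46.7


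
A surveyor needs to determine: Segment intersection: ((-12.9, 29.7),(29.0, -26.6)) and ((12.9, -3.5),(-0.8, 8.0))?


Cross products: d1=-158.14, d2=131.32, d3=61.46, d4=-228
d1*d2 < 0 and d3*d4 < 0? yes

Yes, they intersect


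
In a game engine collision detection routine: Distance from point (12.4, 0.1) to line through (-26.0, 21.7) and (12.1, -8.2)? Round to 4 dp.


|cross product| = 325.2
|line direction| = sqrt(2345.62) = 48.4316
Distance = 325.2/sqrt(2345.62) = 6.7146

6.7146


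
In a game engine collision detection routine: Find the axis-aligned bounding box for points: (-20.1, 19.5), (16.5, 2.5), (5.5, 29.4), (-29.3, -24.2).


x range: [-29.3, 16.5]
y range: [-24.2, 29.4]
Bounding box: (-29.3,-24.2) to (16.5,29.4)

(-29.3,-24.2) to (16.5,29.4)


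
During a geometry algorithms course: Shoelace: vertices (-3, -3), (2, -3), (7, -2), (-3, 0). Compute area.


Shoelace sum: ((-3)*(-3) - 2*(-3)) + (2*(-2) - 7*(-3)) + (7*0 - (-3)*(-2)) + ((-3)*(-3) - (-3)*0)
= 35
Area = |35|/2 = 17.5

17.5


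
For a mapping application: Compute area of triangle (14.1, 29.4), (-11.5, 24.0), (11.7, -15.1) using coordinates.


Area = |x_A(y_B-y_C) + x_B(y_C-y_A) + x_C(y_A-y_B)|/2
= |551.31 + 511.75 + 63.18|/2
= 1126.24/2 = 563.12

563.12


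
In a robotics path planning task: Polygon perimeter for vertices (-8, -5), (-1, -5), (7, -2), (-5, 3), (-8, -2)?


Sides: (-8, -5)->(-1, -5): sqrt(49) = 7, (-1, -5)->(7, -2): sqrt(73) = 8.544004, (7, -2)->(-5, 3): sqrt(169) = 13, (-5, 3)->(-8, -2): sqrt(34) = 5.830952, (-8, -2)->(-8, -5): sqrt(9) = 3
Sum = 37.374956
Perimeter = 37.375

37.375


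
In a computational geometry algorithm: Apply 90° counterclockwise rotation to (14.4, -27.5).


90° CCW: (x,y) -> (-y, x)
(14.4,-27.5) -> (27.5, 14.4)

(27.5, 14.4)


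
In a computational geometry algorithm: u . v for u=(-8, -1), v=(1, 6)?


u . v = u_x*v_x + u_y*v_y = (-8)*1 + (-1)*6
= (-8) + (-6) = -14

-14


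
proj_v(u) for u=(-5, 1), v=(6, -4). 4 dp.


u.v = -34, |v| = sqrt(52) = 7.2111
Scalar projection = u.v / |v| = -34 / sqrt(52) = -4.715

-4.715


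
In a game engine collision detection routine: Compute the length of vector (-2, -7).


|u| = sqrt((-2)^2 + (-7)^2) = sqrt(53) = 7.2801

7.2801


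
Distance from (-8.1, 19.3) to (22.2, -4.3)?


dx=30.3, dy=-23.6
d^2 = 30.3^2 + (-23.6)^2 = 1475.05
d = sqrt(1475.05) = 38.4064

38.4064


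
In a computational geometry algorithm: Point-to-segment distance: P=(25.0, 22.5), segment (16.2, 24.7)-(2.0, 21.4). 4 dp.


Project P onto AB: t = 0 (clamped to [0,1])
Closest point on segment: (16.2, 24.7)
Distance: 9.0708

9.0708


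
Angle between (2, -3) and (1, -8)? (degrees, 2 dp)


u.v = 26, |u| = sqrt(13) = 3.6056, |v| = sqrt(65) = 8.0623
cos(theta) = u.v/(|u||v|) = 26/sqrt(845) = 0.894427
theta = acos(0.894427) = 26.57 degrees

26.57 degrees


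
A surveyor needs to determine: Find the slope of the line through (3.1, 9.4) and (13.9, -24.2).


slope = (y2-y1)/(x2-x1) = ((-24.2)-9.4)/(13.9-3.1) = (-33.6)/10.8 = -3.1111

-3.1111


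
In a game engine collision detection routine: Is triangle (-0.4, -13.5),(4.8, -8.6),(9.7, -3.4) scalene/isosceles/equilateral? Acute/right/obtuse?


Side lengths squared: AB^2=51.05, BC^2=51.05, CA^2=204.02
Sorted: [51.05, 51.05, 204.02]
By sides: Isosceles, By angles: Obtuse

Isosceles, Obtuse


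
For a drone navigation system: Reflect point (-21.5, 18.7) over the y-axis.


Reflection over y-axis: (x,y) -> (-x,y)
(-21.5, 18.7) -> (21.5, 18.7)

(21.5, 18.7)


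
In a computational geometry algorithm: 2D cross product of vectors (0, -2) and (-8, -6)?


u x v = u_x*v_y - u_y*v_x = 0*(-6) - (-2)*(-8)
= 0 - 16 = -16

-16


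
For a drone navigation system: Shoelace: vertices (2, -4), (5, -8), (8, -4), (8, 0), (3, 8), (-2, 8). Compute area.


Shoelace sum: (2*(-8) - 5*(-4)) + (5*(-4) - 8*(-8)) + (8*0 - 8*(-4)) + (8*8 - 3*0) + (3*8 - (-2)*8) + ((-2)*(-4) - 2*8)
= 176
Area = |176|/2 = 88

88


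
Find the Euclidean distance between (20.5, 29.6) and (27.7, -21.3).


dx=7.2, dy=-50.9
d^2 = 7.2^2 + (-50.9)^2 = 2642.65
d = sqrt(2642.65) = 51.4067

51.4067


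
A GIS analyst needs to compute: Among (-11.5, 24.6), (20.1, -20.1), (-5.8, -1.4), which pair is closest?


d(P0,P1) = 54.7417, d(P0,P2) = 26.6175, d(P1,P2) = 31.9453
Closest: P0 and P2

Closest pair: (-11.5, 24.6) and (-5.8, -1.4), distance = 26.6175


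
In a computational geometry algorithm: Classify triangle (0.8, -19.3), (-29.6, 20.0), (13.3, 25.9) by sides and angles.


Side lengths squared: AB^2=2468.65, BC^2=1875.22, CA^2=2199.29
Sorted: [1875.22, 2199.29, 2468.65]
By sides: Scalene, By angles: Acute

Scalene, Acute


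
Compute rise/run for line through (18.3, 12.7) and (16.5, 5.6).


slope = (y2-y1)/(x2-x1) = (5.6-12.7)/(16.5-18.3) = (-7.1)/(-1.8) = 3.9444

3.9444


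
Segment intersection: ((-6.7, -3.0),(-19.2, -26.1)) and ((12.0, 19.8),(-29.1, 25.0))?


Cross products: d1=1034.32, d2=2048.73, d3=146.97, d4=-867.44
d1*d2 < 0 and d3*d4 < 0? no

No, they don't intersect


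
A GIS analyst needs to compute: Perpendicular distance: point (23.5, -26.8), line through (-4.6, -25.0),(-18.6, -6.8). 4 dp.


|cross product| = 486.22
|line direction| = sqrt(527.24) = 22.9617
Distance = 486.22/sqrt(527.24) = 21.1753

21.1753


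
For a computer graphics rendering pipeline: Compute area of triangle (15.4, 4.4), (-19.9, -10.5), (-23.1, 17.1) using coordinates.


Area = |x_A(y_B-y_C) + x_B(y_C-y_A) + x_C(y_A-y_B)|/2
= |(-425.04) + (-252.73) + (-344.19)|/2
= 1021.96/2 = 510.98

510.98


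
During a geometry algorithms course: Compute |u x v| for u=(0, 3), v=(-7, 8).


|u x v| = |0*8 - 3*(-7)|
= |0 - (-21)| = 21

21


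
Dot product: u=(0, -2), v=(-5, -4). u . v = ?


u . v = u_x*v_x + u_y*v_y = 0*(-5) + (-2)*(-4)
= 0 + 8 = 8

8


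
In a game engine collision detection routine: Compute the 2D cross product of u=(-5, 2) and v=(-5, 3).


u x v = u_x*v_y - u_y*v_x = (-5)*3 - 2*(-5)
= (-15) - (-10) = -5

-5


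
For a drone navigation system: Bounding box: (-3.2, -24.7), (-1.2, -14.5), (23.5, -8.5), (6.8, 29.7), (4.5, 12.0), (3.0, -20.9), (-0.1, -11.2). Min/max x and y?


x range: [-3.2, 23.5]
y range: [-24.7, 29.7]
Bounding box: (-3.2,-24.7) to (23.5,29.7)

(-3.2,-24.7) to (23.5,29.7)


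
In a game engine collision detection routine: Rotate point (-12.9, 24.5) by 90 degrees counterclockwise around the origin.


90° CCW: (x,y) -> (-y, x)
(-12.9,24.5) -> (-24.5, -12.9)

(-24.5, -12.9)


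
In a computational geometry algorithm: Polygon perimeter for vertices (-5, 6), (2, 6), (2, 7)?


Sides: (-5, 6)->(2, 6): sqrt(49) = 7, (2, 6)->(2, 7): sqrt(1) = 1, (2, 7)->(-5, 6): sqrt(50) = 7.071068
Sum = 15.071068
Perimeter = 15.0711

15.0711


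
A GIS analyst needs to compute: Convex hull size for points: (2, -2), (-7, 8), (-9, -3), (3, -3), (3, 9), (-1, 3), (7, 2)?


Convex hull vertices (CCW): (-9, -3), (3, -3), (7, 2), (3, 9), (-7, 8)
Count = 5

5


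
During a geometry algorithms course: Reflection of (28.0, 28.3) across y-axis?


Reflection over y-axis: (x,y) -> (-x,y)
(28, 28.3) -> (-28, 28.3)

(-28, 28.3)


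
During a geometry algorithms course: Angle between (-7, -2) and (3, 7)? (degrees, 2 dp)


u.v = -35, |u| = sqrt(53) = 7.2801, |v| = sqrt(58) = 7.6158
cos(theta) = u.v/(|u||v|) = -35/sqrt(3074) = -0.631271
theta = acos(-0.631271) = 129.14 degrees

129.14 degrees


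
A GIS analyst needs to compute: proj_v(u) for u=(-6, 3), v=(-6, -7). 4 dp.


u.v = 15, |v| = sqrt(85) = 9.2195
Scalar projection = u.v / |v| = 15 / sqrt(85) = 1.627

1.627


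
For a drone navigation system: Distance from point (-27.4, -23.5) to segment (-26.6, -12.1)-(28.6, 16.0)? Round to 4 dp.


Project P onto AB: t = 0 (clamped to [0,1])
Closest point on segment: (-26.6, -12.1)
Distance: 11.428

11.428


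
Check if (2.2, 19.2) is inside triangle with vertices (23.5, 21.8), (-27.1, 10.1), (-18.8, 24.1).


Cross products: AB x AP = -117.65, BC x BP = -334.67, CA x CP = -158.97
All same sign? yes

Yes, inside


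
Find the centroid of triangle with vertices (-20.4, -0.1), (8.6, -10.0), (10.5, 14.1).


Centroid = ((x_A+x_B+x_C)/3, (y_A+y_B+y_C)/3)
= (((-20.4)+8.6+10.5)/3, ((-0.1)+(-10)+14.1)/3)
= (-0.4333, 1.3333)

(-0.4333, 1.3333)


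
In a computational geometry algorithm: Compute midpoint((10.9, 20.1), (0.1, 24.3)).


M = ((10.9+0.1)/2, (20.1+24.3)/2)
= (5.5, 22.2)

(5.5, 22.2)


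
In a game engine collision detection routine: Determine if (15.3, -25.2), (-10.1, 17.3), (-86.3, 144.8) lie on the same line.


Cross product: ((-10.1)-15.3)*(144.8-(-25.2)) - (17.3-(-25.2))*((-86.3)-15.3)
= 0

Yes, collinear


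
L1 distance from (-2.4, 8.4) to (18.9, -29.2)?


|(-2.4)-18.9| + |8.4-(-29.2)| = 21.3 + 37.6 = 58.9

58.9


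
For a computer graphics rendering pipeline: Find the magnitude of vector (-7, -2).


|u| = sqrt((-7)^2 + (-2)^2) = sqrt(53) = 7.2801

7.2801


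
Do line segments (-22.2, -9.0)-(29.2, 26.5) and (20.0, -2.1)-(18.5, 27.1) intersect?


Cross products: d1=1242.59, d2=-311.54, d3=-1143.44, d4=410.69
d1*d2 < 0 and d3*d4 < 0? yes

Yes, they intersect


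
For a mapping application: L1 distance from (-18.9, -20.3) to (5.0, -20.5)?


|(-18.9)-5| + |(-20.3)-(-20.5)| = 23.9 + 0.2 = 24.1

24.1


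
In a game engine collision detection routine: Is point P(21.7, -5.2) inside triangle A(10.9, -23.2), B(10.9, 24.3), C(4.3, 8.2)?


Cross products: AB x AP = -513, BC x BP = 368.58, CA x CP = 457.92
All same sign? no

No, outside


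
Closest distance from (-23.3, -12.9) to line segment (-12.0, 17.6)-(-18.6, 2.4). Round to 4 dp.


Project P onto AB: t = 1 (clamped to [0,1])
Closest point on segment: (-18.6, 2.4)
Distance: 16.0056

16.0056


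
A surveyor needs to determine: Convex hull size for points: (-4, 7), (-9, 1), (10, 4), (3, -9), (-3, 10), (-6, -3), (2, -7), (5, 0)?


Convex hull vertices (CCW): (-9, 1), (-6, -3), (3, -9), (10, 4), (-3, 10)
Count = 5

5


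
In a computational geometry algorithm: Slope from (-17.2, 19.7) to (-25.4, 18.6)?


slope = (y2-y1)/(x2-x1) = (18.6-19.7)/((-25.4)-(-17.2)) = (-1.1)/(-8.2) = 0.1341

0.1341


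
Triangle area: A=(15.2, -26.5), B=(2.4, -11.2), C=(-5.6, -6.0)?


Area = |x_A(y_B-y_C) + x_B(y_C-y_A) + x_C(y_A-y_B)|/2
= |(-79.04) + 49.2 + 85.68|/2
= 55.84/2 = 27.92

27.92


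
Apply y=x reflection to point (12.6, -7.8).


Reflection over y=x: (x,y) -> (y,x)
(12.6, -7.8) -> (-7.8, 12.6)

(-7.8, 12.6)


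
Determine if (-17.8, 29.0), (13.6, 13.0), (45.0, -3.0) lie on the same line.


Cross product: (13.6-(-17.8))*((-3)-29) - (13-29)*(45-(-17.8))
= 0

Yes, collinear


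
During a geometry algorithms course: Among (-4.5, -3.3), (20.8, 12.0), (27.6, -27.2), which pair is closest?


d(P0,P1) = 29.5665, d(P0,P2) = 40.0202, d(P1,P2) = 39.7854
Closest: P0 and P1

Closest pair: (-4.5, -3.3) and (20.8, 12.0), distance = 29.5665


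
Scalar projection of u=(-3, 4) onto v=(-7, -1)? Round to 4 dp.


u.v = 17, |v| = sqrt(50) = 7.0711
Scalar projection = u.v / |v| = 17 / sqrt(50) = 2.4042

2.4042


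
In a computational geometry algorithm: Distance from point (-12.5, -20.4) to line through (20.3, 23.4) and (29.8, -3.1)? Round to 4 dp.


|cross product| = 1285.3
|line direction| = sqrt(792.5) = 28.1514
Distance = 1285.3/sqrt(792.5) = 45.6567

45.6567


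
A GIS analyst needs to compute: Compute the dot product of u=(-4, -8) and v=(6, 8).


u . v = u_x*v_x + u_y*v_y = (-4)*6 + (-8)*8
= (-24) + (-64) = -88

-88


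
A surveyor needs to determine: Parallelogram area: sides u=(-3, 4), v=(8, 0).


|u x v| = |(-3)*0 - 4*8|
= |0 - 32| = 32

32


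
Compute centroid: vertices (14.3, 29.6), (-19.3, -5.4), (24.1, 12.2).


Centroid = ((x_A+x_B+x_C)/3, (y_A+y_B+y_C)/3)
= ((14.3+(-19.3)+24.1)/3, (29.6+(-5.4)+12.2)/3)
= (6.3667, 12.1333)

(6.3667, 12.1333)


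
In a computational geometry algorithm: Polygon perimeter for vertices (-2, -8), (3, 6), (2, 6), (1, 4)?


Sides: (-2, -8)->(3, 6): sqrt(221) = 14.866069, (3, 6)->(2, 6): sqrt(1) = 1, (2, 6)->(1, 4): sqrt(5) = 2.236068, (1, 4)->(-2, -8): sqrt(153) = 12.369317
Sum = 30.471454
Perimeter = 30.4715

30.4715


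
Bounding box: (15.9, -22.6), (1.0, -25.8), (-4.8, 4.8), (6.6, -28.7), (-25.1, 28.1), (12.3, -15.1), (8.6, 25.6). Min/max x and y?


x range: [-25.1, 15.9]
y range: [-28.7, 28.1]
Bounding box: (-25.1,-28.7) to (15.9,28.1)

(-25.1,-28.7) to (15.9,28.1)


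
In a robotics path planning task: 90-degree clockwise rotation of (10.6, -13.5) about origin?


90° CW: (x,y) -> (y, -x)
(10.6,-13.5) -> (-13.5, -10.6)

(-13.5, -10.6)


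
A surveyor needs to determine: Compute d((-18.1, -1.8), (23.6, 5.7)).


dx=41.7, dy=7.5
d^2 = 41.7^2 + 7.5^2 = 1795.14
d = sqrt(1795.14) = 42.3691

42.3691


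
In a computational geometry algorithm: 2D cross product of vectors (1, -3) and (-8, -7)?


u x v = u_x*v_y - u_y*v_x = 1*(-7) - (-3)*(-8)
= (-7) - 24 = -31

-31


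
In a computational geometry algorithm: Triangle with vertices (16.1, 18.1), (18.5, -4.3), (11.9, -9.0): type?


Side lengths squared: AB^2=507.52, BC^2=65.65, CA^2=752.05
Sorted: [65.65, 507.52, 752.05]
By sides: Scalene, By angles: Obtuse

Scalene, Obtuse


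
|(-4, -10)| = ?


|u| = sqrt((-4)^2 + (-10)^2) = sqrt(116) = 10.7703

10.7703


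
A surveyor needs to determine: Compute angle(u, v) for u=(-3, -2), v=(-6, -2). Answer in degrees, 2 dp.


u.v = 22, |u| = sqrt(13) = 3.6056, |v| = sqrt(40) = 6.3246
cos(theta) = u.v/(|u||v|) = 22/sqrt(520) = 0.964764
theta = acos(0.964764) = 15.26 degrees

15.26 degrees


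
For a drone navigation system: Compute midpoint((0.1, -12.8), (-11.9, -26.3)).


M = ((0.1+(-11.9))/2, ((-12.8)+(-26.3))/2)
= (-5.9, -19.55)

(-5.9, -19.55)


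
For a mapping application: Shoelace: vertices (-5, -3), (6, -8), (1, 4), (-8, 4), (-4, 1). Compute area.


Shoelace sum: ((-5)*(-8) - 6*(-3)) + (6*4 - 1*(-8)) + (1*4 - (-8)*4) + ((-8)*1 - (-4)*4) + ((-4)*(-3) - (-5)*1)
= 151
Area = |151|/2 = 75.5

75.5


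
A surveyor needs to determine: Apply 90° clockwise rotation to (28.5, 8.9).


90° CW: (x,y) -> (y, -x)
(28.5,8.9) -> (8.9, -28.5)

(8.9, -28.5)


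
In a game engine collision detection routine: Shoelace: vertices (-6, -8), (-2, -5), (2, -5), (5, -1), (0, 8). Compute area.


Shoelace sum: ((-6)*(-5) - (-2)*(-8)) + ((-2)*(-5) - 2*(-5)) + (2*(-1) - 5*(-5)) + (5*8 - 0*(-1)) + (0*(-8) - (-6)*8)
= 145
Area = |145|/2 = 72.5

72.5


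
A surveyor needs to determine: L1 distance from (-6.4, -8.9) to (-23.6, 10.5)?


|(-6.4)-(-23.6)| + |(-8.9)-10.5| = 17.2 + 19.4 = 36.6

36.6


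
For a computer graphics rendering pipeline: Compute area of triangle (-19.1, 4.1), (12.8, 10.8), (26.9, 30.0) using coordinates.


Area = |x_A(y_B-y_C) + x_B(y_C-y_A) + x_C(y_A-y_B)|/2
= |366.72 + 331.52 + (-180.23)|/2
= 518.01/2 = 259.005

259.005


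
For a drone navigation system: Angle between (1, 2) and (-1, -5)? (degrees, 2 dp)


u.v = -11, |u| = sqrt(5) = 2.2361, |v| = sqrt(26) = 5.099
cos(theta) = u.v/(|u||v|) = -11/sqrt(130) = -0.964764
theta = acos(-0.964764) = 164.74 degrees

164.74 degrees


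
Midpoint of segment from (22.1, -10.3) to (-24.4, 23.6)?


M = ((22.1+(-24.4))/2, ((-10.3)+23.6)/2)
= (-1.15, 6.65)

(-1.15, 6.65)


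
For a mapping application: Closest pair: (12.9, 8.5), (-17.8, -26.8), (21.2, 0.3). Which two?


d(P0,P1) = 46.7823, d(P0,P2) = 11.6675, d(P1,P2) = 47.4912
Closest: P0 and P2

Closest pair: (12.9, 8.5) and (21.2, 0.3), distance = 11.6675
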